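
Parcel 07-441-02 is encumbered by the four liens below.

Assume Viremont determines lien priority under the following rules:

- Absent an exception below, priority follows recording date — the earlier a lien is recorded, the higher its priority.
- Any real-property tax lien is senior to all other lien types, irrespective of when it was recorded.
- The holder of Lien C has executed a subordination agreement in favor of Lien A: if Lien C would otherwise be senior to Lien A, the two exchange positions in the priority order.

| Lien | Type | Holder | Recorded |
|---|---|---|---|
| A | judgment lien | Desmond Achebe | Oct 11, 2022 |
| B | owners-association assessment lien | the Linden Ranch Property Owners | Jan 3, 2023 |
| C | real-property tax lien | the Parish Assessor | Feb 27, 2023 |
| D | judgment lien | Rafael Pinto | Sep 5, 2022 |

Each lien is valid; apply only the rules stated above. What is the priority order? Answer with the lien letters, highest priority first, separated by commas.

C is a real-property tax lien, so it outranks all other liens regardless of date.
Ordering the rest by effective date: D (Sep 5, 2022), A (Oct 11, 2022), B (Jan 3, 2023).
The subordination applies — C was senior to A — so C and A swap.

A, D, C, B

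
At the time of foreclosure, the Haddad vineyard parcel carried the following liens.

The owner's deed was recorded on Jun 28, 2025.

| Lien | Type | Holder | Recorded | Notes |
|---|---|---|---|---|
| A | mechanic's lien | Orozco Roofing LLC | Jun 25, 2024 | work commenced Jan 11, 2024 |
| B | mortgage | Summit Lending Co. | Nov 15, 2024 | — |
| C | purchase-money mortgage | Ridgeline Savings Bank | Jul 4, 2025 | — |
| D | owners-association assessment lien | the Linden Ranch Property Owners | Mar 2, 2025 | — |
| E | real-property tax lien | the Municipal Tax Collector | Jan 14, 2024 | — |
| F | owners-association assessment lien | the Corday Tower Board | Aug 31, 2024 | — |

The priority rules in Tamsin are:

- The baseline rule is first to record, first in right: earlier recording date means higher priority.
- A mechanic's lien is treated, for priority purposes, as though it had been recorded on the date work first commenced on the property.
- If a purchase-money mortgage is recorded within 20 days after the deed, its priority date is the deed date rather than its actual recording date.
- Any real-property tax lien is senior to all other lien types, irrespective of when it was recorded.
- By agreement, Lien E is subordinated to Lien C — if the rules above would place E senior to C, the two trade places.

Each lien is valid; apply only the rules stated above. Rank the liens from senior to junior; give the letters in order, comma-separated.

Adjusting effective dates: A relates back to Jan 11, 2024 (work commenced); C was recorded within the 20-day window, so its effective date is the deed date Jun 28, 2025.
E, as a real-property tax lien, has superpriority and ranks first.
The other liens, earliest effective date first: A (Jan 11, 2024), F (Aug 31, 2024), B (Nov 15, 2024), D (Mar 2, 2025), C (Jun 28, 2025).
E would otherwise be senior to C, so under the subordination agreement E and C exchange positions.

C, A, F, B, D, E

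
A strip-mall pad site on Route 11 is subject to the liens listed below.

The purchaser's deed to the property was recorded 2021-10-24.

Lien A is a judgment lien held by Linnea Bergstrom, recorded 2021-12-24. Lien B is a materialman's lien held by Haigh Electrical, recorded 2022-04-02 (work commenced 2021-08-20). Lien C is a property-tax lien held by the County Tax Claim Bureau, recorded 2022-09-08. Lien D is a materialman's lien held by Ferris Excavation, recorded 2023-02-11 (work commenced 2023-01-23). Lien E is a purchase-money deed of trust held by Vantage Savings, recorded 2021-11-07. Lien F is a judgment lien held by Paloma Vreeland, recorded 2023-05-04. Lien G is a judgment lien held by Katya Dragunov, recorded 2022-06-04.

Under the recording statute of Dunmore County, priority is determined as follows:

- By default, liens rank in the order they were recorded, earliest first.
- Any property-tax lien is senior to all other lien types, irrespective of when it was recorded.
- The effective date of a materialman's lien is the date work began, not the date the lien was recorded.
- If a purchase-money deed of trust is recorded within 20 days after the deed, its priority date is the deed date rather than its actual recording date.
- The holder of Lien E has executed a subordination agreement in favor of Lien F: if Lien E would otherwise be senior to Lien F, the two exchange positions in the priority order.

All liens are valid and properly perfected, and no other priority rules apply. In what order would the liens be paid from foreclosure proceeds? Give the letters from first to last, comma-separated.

Adjusting effective dates: B's effective date is 2021-08-20, when work began; D relates back to 2023-01-23 (work commenced); E's effective date is the deed date, 2021-10-24.
C, as a property-tax lien, has superpriority and ranks first.
The other liens, earliest effective date first: B (2021-08-20), E (2021-10-24), A (2021-12-24), G (2022-06-04), D (2023-01-23), F (2023-05-04).
Because E would otherwise rank above F, the subordination swaps them.

C, B, F, A, G, D, E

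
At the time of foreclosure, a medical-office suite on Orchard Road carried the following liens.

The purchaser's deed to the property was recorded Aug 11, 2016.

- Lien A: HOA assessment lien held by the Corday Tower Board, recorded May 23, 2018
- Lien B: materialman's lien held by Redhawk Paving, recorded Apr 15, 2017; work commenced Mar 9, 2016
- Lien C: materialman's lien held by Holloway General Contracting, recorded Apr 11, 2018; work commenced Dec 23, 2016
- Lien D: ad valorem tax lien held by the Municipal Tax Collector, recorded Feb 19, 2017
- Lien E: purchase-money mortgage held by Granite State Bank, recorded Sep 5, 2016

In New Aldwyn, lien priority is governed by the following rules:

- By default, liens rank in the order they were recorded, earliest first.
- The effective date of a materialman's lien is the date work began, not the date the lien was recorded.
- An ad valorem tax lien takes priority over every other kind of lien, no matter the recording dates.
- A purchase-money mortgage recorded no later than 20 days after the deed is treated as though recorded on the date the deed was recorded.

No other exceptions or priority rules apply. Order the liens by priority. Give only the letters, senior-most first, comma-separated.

Adjusting effective dates: B is treated as recorded Mar 9, 2016, the work-commencement date; C is treated as recorded Dec 23, 2016, the work-commencement date; E missed the 20-day window (25 days after the deed), so its recording date stands.
D is an ad valorem tax lien, so it outranks all other liens regardless of date.
Remaining liens by effective date: B (Mar 9, 2016), E (Sep 5, 2016), C (Dec 23, 2016), A (May 23, 2018).

D, B, E, C, A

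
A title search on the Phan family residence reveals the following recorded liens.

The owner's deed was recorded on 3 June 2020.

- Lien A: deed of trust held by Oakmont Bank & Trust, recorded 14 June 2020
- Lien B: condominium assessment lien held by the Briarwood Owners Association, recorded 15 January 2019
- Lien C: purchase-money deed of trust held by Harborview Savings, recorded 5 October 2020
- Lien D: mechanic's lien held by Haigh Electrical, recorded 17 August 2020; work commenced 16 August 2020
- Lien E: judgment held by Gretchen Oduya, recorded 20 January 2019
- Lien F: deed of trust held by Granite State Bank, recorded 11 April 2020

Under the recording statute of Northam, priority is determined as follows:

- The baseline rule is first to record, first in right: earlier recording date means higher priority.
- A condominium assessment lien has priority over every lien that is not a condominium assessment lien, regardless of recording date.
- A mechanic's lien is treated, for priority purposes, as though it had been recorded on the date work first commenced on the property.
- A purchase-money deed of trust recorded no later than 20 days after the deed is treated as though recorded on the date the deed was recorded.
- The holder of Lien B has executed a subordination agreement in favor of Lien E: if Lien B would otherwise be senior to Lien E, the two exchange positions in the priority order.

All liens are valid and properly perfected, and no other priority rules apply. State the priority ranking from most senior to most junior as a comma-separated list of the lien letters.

Effective dates after the stated exceptions: C was recorded 124 days after the deed — beyond 20 days — so no relation-back applies; D's effective date is 16 August 2020, when work began.
B is a condominium assessment lien and takes priority over every other lien.
Remaining liens by effective date: E (20 January 2019), F (11 April 2020), A (14 June 2020), D (16 August 2020), C (5 October 2020).
The subordination applies — B was senior to E — so B and E swap.

E, B, F, A, D, C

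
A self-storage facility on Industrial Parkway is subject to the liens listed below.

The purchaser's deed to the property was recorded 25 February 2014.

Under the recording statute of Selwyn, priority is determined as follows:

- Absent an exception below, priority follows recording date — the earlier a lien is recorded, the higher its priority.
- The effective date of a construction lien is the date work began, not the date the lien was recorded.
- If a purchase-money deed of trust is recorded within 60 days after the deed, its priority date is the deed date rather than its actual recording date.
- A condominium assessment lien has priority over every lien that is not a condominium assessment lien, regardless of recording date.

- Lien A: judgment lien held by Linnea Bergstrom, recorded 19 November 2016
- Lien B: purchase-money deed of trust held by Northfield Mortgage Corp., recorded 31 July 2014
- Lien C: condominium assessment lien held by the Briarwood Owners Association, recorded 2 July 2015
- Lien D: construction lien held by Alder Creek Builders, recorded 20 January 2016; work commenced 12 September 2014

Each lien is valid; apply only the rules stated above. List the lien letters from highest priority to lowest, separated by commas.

Effective dates after the stated exceptions: B was recorded 156 days after the deed — beyond 60 days — so no relation-back applies; D relates back to 12 September 2014 (work commenced).
C, as a condominium assessment lien, has superpriority and ranks first.
Remaining liens by effective date: B (31 July 2014), D (12 September 2014), A (19 November 2016).

C, B, D, A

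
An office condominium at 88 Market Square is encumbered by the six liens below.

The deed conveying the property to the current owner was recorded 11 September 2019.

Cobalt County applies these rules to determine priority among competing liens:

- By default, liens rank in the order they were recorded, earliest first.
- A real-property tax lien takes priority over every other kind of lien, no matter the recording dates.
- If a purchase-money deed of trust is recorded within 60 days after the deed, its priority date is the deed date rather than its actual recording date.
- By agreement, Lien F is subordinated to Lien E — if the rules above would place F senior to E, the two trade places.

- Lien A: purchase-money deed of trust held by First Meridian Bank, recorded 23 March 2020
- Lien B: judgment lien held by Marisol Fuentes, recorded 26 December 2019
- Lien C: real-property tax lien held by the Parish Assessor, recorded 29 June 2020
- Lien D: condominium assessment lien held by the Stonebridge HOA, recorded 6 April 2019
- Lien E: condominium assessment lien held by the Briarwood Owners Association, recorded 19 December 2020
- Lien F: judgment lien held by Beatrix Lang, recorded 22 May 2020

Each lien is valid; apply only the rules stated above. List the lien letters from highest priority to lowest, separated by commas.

Adjusting effective dates: A was recorded 194 days after the deed, outside the 60-day window, so it keeps its recording date.
C, as a real-property tax lien, has superpriority and ranks first.
The other liens, earliest effective date first: D (6 April 2019), B (26 December 2019), A (23 March 2020), F (22 May 2020), E (19 December 2020).
F is senior to E before the subordination, so the two trade places.

C, D, B, A, E, F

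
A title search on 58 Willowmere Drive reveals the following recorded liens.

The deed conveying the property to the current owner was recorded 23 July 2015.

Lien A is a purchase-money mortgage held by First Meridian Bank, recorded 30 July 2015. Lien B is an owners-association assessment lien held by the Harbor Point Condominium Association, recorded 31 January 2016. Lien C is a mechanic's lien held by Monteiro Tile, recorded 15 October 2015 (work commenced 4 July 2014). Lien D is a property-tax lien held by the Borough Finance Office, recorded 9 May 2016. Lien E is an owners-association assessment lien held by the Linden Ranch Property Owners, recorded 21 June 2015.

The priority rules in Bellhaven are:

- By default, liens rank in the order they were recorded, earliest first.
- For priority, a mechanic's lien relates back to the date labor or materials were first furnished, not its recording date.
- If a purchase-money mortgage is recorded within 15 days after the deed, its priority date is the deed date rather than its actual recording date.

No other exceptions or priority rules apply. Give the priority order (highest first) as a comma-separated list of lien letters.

C, E, A, B, D

First, effective dates: A's effective date is the deed date, 23 July 2015; C's effective date is 4 July 2014, when work began.
Sorted by effective date: C (4 July 2014), E (21 June 2015), A (23 July 2015), B (31 January 2016), D (9 May 2016).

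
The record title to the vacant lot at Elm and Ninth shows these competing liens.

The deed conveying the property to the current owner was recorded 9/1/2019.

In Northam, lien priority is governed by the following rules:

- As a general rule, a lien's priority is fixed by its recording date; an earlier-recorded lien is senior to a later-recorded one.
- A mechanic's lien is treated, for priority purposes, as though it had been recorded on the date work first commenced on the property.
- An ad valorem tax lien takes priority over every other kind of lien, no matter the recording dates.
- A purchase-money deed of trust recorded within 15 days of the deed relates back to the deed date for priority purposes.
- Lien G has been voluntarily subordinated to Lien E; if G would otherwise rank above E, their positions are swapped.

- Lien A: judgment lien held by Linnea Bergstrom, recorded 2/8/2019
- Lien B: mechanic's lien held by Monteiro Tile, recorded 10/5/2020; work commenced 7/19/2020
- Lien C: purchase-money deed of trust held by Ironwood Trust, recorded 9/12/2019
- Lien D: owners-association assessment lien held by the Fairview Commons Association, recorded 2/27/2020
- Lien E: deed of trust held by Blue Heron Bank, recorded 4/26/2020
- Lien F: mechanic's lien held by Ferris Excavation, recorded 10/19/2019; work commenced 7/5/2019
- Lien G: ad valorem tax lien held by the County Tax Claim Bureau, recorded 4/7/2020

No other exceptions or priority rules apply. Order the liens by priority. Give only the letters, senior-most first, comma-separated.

First, effective dates: B is treated as recorded 7/19/2020, the work-commencement date; C was recorded within the 15-day window, so its effective date is the deed date 9/1/2019; F's effective date is 7/5/2019, when work began.
G is an ad valorem tax lien, so it outranks all other liens regardless of date.
The other liens, earliest effective date first: A (2/8/2019), F (7/5/2019), C (9/1/2019), D (2/27/2020), E (4/26/2020), B (7/19/2020).
G is senior to E before the subordination, so the two trade places.

E, A, F, C, D, G, B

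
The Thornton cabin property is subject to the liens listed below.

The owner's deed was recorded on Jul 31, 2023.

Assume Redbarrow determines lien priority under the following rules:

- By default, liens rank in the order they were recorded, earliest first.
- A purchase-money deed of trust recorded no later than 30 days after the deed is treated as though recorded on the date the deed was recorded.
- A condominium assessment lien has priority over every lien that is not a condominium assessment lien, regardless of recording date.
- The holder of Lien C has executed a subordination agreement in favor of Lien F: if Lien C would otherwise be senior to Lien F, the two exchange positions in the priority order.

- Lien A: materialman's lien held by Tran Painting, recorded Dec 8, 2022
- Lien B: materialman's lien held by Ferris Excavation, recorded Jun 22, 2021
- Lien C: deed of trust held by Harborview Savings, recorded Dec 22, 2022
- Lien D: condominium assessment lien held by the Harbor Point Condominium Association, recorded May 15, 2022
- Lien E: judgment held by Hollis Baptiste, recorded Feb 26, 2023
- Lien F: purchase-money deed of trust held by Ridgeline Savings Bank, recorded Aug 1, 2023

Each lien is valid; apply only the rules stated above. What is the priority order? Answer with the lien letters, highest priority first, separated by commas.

First, effective dates: F relates back to the deed date Jul 31, 2023.
D, as a condominium assessment lien, has superpriority and ranks first.
Among the remaining liens, by effective date: B (Jun 22, 2021), A (Dec 8, 2022), C (Dec 22, 2022), E (Feb 26, 2023), F (Jul 31, 2023).
The subordination applies — C was senior to F — so C and F swap.

D, B, A, F, E, C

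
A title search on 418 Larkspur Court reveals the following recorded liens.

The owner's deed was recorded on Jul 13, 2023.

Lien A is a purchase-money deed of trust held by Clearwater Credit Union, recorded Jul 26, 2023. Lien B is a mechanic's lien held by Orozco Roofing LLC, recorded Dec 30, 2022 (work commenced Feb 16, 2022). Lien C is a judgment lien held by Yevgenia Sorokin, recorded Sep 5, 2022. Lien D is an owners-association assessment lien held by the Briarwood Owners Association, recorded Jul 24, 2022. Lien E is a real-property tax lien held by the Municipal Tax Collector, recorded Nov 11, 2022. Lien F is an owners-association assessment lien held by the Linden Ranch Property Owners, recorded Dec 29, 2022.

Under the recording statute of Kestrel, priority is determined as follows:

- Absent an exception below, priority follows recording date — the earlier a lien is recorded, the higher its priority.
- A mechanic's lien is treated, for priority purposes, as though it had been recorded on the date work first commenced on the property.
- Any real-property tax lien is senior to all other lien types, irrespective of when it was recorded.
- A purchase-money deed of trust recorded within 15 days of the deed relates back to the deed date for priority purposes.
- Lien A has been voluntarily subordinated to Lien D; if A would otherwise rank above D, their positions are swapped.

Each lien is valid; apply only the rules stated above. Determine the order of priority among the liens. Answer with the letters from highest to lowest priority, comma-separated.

Effective dates: A was recorded within the 15-day window, so its effective date is the deed date Jul 13, 2023; B relates back to Feb 16, 2022 (work commenced).
E is a real-property tax lien and takes priority over every other lien.
Remaining liens by effective date: B (Feb 16, 2022), D (Jul 24, 2022), C (Sep 5, 2022), F (Dec 29, 2022), A (Jul 13, 2023).
A already ranks below D; the subordination has no effect.

E, B, D, C, F, A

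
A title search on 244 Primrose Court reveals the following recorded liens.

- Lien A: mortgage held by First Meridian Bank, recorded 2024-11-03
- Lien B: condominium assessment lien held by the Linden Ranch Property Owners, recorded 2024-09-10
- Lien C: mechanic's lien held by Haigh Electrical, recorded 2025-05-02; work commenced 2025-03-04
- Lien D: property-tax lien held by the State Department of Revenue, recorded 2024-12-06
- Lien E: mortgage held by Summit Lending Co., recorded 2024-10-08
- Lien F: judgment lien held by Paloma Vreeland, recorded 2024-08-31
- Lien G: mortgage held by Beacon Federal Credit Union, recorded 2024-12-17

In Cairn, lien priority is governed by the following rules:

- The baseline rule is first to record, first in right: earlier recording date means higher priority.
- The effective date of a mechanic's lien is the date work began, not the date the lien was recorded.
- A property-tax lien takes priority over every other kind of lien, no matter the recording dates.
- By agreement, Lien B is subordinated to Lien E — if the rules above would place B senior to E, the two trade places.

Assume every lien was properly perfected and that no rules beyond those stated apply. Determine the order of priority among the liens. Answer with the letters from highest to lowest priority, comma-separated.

Adjusting effective dates: C is treated as recorded 2025-03-04, the work-commencement date.
D, as a property-tax lien, has superpriority and ranks first.
The other liens, earliest effective date first: F (2024-08-31), B (2024-09-10), E (2024-10-08), A (2024-11-03), G (2024-12-17), C (2025-03-04).
B would otherwise be senior to E, so under the subordination agreement B and E exchange positions.

D, F, E, B, A, G, C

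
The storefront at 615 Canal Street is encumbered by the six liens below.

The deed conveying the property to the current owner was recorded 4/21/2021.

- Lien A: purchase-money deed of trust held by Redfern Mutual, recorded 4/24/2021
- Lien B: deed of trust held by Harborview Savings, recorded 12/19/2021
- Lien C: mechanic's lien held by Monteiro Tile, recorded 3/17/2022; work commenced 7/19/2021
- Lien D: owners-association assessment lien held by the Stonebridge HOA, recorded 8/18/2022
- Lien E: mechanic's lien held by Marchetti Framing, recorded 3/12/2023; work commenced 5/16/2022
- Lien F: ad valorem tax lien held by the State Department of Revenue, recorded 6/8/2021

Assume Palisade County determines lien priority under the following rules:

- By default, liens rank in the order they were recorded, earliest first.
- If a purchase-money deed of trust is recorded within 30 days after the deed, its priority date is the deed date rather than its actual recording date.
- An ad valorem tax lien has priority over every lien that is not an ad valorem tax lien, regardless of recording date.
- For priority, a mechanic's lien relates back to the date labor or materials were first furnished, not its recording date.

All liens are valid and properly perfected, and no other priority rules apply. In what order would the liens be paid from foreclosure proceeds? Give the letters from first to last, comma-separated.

First, effective dates: A relates back to the deed date 4/21/2021; C is treated as recorded 7/19/2021, the work-commencement date; E relates back to 5/16/2022 (work commenced).
F, as an ad valorem tax lien, has superpriority and ranks first.
The other liens, earliest effective date first: A (4/21/2021), C (7/19/2021), B (12/19/2021), E (5/16/2022), D (8/18/2022).

F, A, C, B, E, D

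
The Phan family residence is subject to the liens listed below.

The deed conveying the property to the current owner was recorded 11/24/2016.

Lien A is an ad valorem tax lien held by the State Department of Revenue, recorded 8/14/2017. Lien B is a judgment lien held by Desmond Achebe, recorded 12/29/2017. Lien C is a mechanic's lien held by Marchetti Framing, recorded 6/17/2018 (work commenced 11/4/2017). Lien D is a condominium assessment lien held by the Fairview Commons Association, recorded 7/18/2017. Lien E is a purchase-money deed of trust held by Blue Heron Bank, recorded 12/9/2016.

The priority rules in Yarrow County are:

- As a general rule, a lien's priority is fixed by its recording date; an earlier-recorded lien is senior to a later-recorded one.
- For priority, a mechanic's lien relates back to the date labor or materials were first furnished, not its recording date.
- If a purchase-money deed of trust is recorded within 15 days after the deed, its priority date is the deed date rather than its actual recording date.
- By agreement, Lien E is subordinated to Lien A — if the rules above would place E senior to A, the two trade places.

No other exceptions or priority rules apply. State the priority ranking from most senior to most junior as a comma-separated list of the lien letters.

First, effective dates: C's effective date is 11/4/2017, when work began; E was recorded within the 15-day window, so its effective date is the deed date 11/24/2016.
Sorted by effective date: E (11/24/2016), D (7/18/2017), A (8/14/2017), C (11/4/2017), B (12/29/2017).
E is senior to A before the subordination, so the two trade places.

A, D, E, C, B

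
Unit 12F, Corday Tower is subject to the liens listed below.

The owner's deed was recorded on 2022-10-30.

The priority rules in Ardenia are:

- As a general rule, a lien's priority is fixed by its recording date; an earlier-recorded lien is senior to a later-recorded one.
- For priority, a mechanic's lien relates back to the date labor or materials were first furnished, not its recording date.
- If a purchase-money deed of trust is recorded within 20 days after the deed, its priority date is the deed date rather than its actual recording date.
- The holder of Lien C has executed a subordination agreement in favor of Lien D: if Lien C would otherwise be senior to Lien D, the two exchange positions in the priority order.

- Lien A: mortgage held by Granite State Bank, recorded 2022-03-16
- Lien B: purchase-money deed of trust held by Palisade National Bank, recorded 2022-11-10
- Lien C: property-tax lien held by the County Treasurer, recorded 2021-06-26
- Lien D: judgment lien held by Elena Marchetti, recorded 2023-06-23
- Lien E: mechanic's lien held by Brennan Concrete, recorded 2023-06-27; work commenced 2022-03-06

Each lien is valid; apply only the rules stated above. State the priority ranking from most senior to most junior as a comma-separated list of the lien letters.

D, E, A, B, C

Effective dates: B was recorded within the 20-day window, so its effective date is the deed date 2022-10-30; E's effective date is 2022-03-06, when work began.
Ordering by effective date: C (2021-06-26), E (2022-03-06), A (2022-03-16), B (2022-10-30), D (2023-06-23).
The subordination applies — C was senior to D — so C and D swap.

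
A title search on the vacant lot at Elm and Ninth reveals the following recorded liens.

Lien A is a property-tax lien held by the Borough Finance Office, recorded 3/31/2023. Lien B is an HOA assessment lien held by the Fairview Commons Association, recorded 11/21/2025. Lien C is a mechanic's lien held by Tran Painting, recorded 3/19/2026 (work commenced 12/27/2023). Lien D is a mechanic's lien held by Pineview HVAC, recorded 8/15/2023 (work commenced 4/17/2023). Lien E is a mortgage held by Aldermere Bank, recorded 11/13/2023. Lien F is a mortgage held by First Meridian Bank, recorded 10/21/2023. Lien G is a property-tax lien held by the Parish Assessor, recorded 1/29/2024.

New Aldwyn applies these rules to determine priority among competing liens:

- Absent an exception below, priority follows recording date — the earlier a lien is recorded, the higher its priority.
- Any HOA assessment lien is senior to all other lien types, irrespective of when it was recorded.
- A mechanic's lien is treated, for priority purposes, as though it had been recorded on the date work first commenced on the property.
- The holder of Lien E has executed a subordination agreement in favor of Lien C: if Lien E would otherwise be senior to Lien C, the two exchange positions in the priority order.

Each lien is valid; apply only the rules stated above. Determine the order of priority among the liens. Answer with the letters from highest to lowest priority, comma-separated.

B, A, D, F, C, E, G

Adjusting effective dates: C is treated as recorded 12/27/2023, the work-commencement date; D is treated as recorded 4/17/2023, the work-commencement date.
B is an HOA assessment lien, so it outranks all other liens regardless of date.
Remaining liens by effective date: A (3/31/2023), D (4/17/2023), F (10/21/2023), E (11/13/2023), C (12/27/2023), G (1/29/2024).
E is senior to C before the subordination, so the two trade places.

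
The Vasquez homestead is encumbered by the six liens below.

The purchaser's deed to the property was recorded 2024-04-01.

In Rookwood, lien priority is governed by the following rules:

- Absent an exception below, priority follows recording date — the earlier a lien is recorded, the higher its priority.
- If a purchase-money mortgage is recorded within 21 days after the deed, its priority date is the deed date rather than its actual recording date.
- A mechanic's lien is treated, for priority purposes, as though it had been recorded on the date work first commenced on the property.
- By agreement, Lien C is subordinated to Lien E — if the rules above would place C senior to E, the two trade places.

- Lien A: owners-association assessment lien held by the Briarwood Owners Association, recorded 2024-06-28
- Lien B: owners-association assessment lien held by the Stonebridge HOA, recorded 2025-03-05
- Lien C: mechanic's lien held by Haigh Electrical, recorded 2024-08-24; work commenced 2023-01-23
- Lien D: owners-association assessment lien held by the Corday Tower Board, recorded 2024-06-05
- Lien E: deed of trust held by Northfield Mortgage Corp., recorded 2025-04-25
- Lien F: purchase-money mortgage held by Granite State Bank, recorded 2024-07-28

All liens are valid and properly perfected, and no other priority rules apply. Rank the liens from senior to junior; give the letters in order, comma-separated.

E, D, A, F, B, C

Effective dates after the stated exceptions: C is treated as recorded 2023-01-23, the work-commencement date; F was recorded 118 days after the deed — beyond 21 days — so no relation-back applies.
By effective date, earliest first: C (2023-01-23), D (2024-06-05), A (2024-06-28), F (2024-07-28), B (2025-03-05), E (2025-04-25).
The subordination applies — C was senior to E — so C and E swap.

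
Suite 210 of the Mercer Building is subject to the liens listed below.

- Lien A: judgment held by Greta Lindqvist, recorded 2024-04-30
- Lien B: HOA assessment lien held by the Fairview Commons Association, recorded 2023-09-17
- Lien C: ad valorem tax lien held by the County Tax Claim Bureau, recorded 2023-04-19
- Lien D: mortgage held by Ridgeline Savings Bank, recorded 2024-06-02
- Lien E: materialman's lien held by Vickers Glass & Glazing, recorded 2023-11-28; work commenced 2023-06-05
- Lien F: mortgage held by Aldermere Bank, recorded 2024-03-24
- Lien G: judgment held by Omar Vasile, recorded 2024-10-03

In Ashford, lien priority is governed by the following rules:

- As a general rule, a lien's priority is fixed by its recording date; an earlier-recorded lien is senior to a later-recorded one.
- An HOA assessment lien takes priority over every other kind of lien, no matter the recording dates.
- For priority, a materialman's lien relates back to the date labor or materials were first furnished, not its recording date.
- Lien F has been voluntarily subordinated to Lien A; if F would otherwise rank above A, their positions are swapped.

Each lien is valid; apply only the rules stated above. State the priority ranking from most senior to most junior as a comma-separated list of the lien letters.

First, effective dates: E is treated as recorded 2023-06-05, the work-commencement date.
B, as an HOA assessment lien, has superpriority and ranks first.
Ordering the rest by effective date: C (2023-04-19), E (2023-06-05), F (2024-03-24), A (2024-04-30), D (2024-06-02), G (2024-10-03).
The subordination applies — F was senior to A — so F and A swap.

B, C, E, A, F, D, G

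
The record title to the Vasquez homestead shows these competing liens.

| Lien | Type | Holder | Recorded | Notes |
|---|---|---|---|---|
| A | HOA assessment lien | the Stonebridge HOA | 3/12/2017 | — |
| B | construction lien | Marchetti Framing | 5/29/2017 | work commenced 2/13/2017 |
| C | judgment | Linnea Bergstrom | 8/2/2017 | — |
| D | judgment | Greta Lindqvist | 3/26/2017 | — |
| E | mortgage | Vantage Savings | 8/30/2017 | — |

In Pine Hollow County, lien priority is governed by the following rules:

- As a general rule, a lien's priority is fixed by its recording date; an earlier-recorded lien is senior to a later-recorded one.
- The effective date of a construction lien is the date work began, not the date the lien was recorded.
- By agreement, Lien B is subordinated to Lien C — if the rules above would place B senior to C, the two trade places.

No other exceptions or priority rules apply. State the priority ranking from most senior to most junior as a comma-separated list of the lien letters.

Effective dates after the stated exceptions: B is treated as recorded 2/13/2017, the work-commencement date.
Ordering by effective date: B (2/13/2017), A (3/12/2017), D (3/26/2017), C (8/2/2017), E (8/30/2017).
B is senior to C before the subordination, so the two trade places.

C, A, D, B, E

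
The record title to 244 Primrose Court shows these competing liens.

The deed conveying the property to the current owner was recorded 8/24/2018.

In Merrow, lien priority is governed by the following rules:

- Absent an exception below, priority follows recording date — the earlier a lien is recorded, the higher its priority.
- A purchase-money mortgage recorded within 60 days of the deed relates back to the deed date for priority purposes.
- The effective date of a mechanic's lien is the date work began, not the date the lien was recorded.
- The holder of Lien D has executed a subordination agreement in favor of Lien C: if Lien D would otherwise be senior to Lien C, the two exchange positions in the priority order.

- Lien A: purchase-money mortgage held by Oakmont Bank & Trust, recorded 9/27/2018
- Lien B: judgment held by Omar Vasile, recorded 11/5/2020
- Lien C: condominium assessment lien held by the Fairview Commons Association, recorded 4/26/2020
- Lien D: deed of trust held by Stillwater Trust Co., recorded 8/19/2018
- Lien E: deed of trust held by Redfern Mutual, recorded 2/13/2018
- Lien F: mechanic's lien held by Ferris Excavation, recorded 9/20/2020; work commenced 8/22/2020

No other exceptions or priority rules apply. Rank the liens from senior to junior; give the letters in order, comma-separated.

Adjusting effective dates: A relates back to the deed date 8/24/2018; F is treated as recorded 8/22/2020, the work-commencement date.
By effective date: E (2/13/2018), D (8/19/2018), A (8/24/2018), C (4/26/2020), F (8/22/2020), B (11/5/2020).
D is senior to C before the subordination, so the two trade places.

E, C, A, D, F, B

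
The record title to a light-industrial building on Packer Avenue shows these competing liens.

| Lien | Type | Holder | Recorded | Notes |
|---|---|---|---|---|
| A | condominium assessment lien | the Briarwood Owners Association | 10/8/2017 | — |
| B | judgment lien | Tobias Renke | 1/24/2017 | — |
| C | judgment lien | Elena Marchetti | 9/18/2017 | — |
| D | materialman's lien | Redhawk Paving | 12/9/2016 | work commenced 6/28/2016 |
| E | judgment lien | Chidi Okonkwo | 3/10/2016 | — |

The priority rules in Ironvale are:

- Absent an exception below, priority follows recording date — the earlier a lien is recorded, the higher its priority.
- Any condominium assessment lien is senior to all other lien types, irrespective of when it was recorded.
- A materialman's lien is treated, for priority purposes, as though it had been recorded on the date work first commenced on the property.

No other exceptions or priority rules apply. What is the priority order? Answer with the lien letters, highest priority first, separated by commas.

Effective dates: D's effective date is 6/28/2016, when work began.
A is a condominium assessment lien, so it outranks all other liens regardless of date.
The other liens, earliest effective date first: E (3/10/2016), D (6/28/2016), B (1/24/2017), C (9/18/2017).

A, E, D, B, C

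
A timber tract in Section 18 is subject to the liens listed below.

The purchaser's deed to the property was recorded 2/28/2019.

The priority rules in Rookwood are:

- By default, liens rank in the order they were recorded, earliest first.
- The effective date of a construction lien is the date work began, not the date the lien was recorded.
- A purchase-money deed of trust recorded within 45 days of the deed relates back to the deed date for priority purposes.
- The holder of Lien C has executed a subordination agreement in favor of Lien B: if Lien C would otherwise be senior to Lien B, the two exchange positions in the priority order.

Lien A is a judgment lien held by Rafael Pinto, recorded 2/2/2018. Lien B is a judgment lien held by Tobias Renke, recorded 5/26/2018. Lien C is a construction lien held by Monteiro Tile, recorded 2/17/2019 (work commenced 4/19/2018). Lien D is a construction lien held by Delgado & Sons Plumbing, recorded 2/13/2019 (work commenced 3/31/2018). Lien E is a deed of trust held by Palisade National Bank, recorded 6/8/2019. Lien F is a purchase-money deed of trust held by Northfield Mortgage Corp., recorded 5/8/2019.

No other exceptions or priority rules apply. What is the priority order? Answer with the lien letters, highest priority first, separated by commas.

A, D, B, C, F, E

Effective dates: C relates back to 4/19/2018 (work commenced); D relates back to 3/31/2018 (work commenced); F was recorded 69 days after the deed — beyond 45 days — so no relation-back applies.
By effective date, earliest first: A (2/2/2018), D (3/31/2018), C (4/19/2018), B (5/26/2018), F (5/8/2019), E (6/8/2019).
The subordination applies — C was senior to B — so C and B swap.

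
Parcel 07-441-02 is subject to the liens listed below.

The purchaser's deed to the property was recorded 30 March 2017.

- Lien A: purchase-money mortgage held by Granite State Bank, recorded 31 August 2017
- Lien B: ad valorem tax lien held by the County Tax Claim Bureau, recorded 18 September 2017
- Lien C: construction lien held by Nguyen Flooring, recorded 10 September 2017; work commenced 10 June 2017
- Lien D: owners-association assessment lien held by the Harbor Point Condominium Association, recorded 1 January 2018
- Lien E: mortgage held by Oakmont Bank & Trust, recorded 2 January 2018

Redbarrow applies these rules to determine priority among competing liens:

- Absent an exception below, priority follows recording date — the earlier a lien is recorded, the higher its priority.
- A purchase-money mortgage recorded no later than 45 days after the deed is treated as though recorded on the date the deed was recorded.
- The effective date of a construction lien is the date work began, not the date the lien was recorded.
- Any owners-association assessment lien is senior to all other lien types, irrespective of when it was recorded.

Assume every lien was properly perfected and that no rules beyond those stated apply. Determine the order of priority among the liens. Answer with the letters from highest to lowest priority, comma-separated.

First, effective dates: A was recorded 154 days after the deed, outside the 45-day window, so it keeps its recording date; C relates back to 10 June 2017 (work commenced).
As an owners-association assessment lien, D is senior to every other lien.
Ordering the rest by effective date: C (10 June 2017), A (31 August 2017), B (18 September 2017), E (2 January 2018).

D, C, A, B, E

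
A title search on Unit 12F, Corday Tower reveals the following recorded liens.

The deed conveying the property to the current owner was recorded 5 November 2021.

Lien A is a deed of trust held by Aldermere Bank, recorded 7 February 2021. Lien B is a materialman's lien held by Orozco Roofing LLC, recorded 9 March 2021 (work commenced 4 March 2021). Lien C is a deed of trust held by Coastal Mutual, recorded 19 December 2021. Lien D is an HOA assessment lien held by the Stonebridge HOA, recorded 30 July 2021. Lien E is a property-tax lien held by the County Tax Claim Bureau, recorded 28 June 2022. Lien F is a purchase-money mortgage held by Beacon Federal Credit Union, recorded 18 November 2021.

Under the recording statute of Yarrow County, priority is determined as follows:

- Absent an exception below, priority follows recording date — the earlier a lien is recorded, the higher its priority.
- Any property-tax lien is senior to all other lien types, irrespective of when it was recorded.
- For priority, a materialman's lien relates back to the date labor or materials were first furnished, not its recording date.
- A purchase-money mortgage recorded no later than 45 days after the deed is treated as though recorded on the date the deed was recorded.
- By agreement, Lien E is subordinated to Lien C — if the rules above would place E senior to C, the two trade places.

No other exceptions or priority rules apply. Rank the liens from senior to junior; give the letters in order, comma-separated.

C, A, B, D, F, E

First, effective dates: B's effective date is 4 March 2021, when work began; F's effective date is the deed date, 5 November 2021.
E is a property-tax lien, so it outranks all other liens regardless of date.
The other liens, earliest effective date first: A (7 February 2021), B (4 March 2021), D (30 July 2021), F (5 November 2021), C (19 December 2021).
The subordination applies — E was senior to C — so E and C swap.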